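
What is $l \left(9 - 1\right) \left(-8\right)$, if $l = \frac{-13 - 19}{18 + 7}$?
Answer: $\frac{2048}{25} \approx 81.92$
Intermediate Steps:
$l = - \frac{32}{25} \approx -1.28$
$l \left(9 - 1\right) \left(-8\right) = - \frac{32 \left(9 - 1\right)}{25} \left(-8\right) = \left(- \frac{32}{25}\right) 8 \left(-8\right) = \left(- \frac{256}{25}\right) \left(-8\right) = \frac{2048}{25}$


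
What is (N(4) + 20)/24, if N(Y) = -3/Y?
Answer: 77/96 ≈ 0.80208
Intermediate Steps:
(N(4) + 20)/24 = (-3/4 + 20)/24 = (-3*1/4 + 20)*(1/24) = (-3/4 + 20)*(1/24) = (77/4)*(1/24) = 77/96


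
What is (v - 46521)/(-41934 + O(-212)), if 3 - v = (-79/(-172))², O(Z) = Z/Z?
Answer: 1376194753/1240545872 ≈ 1.1093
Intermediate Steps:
O(Z) = 1
v = 82511/29584 (v = 3 - (-79/(-172))² = 3 - (-79*(-1/172))² = 3 - (79/172)² = 3 - 1*6241/29584 = 3 - 6241/29584 = 82511/29584 ≈ 2.7890)
(v - 46521)/(-41934 + O(-212)) = (82511/29584 - 46521)/(-41934 + 1) = -1376194753/29584/(-41933) = -1376194753/29584*(-1/41933) = 1376194753/1240545872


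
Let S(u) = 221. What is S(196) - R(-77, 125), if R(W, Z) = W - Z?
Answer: 423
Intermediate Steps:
S(196) - R(-77, 125) = 221 - (-77 - 1*125) = 221 - (-77 - 125) = 221 - 1*(-202) = 221 + 202 = 423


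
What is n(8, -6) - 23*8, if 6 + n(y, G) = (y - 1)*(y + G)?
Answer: -176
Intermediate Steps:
n(y, G) = -6 + (-1 + y)*(G + y) (n(y, G) = -6 + (y - 1)*(y + G) = -6 + (-1 + y)*(G + y))
n(8, -6) - 23*8 = (-6 + 8**2 - 1*(-6) - 1*8 - 6*8) - 23*8 = (-6 + 64 + 6 - 8 - 48) - 184 = 8 - 184 = -176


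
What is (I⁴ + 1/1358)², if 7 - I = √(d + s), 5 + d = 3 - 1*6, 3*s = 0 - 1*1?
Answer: -1613911533674639/149377284 - 609709640*I*√3/7857 ≈ -1.0804e+7 - 1.3441e+5*I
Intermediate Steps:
s = -⅓ (s = (0 - 1*1)/3 = (0 - 1)/3 = (⅓)*(-1) = -⅓ ≈ -0.33333)
d = -8 (d = -5 + (3 - 1*6) = -5 + (3 - 6) = -5 - 3 = -8)
I = 7 - 5*I*√3/3 (I = 7 - √(-8 - ⅓) = 7 - √(-25/3) = 7 - 5*I*√3/3 ≈ 7.0 - 2.8868*I)
(I⁴ + 1/1358)² = ((7 - 5*I*√3/3)⁴ + 1/1358)² = (1/1358 + (7 - 5*I*√3/3)⁴)²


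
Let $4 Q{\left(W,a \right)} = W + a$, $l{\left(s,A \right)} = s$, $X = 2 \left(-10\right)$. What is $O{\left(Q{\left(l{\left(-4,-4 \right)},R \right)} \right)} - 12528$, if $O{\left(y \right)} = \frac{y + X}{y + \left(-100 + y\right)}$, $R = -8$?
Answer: $- \frac{1327945}{106} \approx -12528.0$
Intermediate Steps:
$X = -20$
$Q{\left(W,a \right)} = \frac{W}{4} + \frac{a}{4}$ ($Q{\left(W,a \right)} = \frac{W + a}{4} = \frac{W}{4} + \frac{a}{4}$)
$O{\left(y \right)} = \frac{-20 + y}{-100 + 2 y}$ ($O{\left(y \right)} = \frac{y - 20}{y + \left(-100 + y\right)} = \frac{-20 + y}{-100 + 2 y}$)
$O{\left(Q{\left(l{\left(-4,-4 \right)},R \right)} \right)} - 12528 = \frac{-20 + \left(\frac{1}{4} \left(-4\right) + \frac{1}{4} \left(-8\right)\right)}{2 \left(-50 + \left(\frac{1}{4} \left(-4\right) + \frac{1}{4} \left(-8\right)\right)\right)} - 12528 = \frac{-20 - 3}{2 \left(-50 - 3\right)} - 12528 = \frac{1}{2} \frac{1}{-53} \left(-23\right) - 12528 = \frac{1}{2} \left(- \frac{1}{53}\right) \left(-23\right) - 12528 = \frac{23}{106} - 12528 = - \frac{1327945}{106}$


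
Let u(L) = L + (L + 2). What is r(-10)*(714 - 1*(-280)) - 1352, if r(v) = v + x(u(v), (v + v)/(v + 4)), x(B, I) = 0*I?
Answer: -11292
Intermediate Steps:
u(L) = 2 + 2*L (u(L) = L + (2 + L) = 2 + 2*L)
x(B, I) = 0
r(v) = v (r(v) = v + 0 = v)
r(-10)*(714 - 1*(-280)) - 1352 = -10*(714 - 1*(-280)) - 1352 = -10*(714 + 280) - 1352 = -10*994 - 1352 = -9940 - 1352 = -11292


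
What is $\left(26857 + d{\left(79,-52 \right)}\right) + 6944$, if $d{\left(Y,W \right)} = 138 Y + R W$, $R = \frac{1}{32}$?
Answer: $\frac{357611}{8} \approx 44701.0$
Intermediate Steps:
$R = \frac{1}{32} \approx 0.03125$
$d{\left(Y,W \right)} = 138 Y + \frac{W}{32}$
$\left(26857 + d{\left(79,-52 \right)}\right) + 6944 = \left(26857 + \left(138 \cdot 79 + \frac{1}{32} \left(-52\right)\right)\right) + 6944 = \left(26857 + \left(10902 - \frac{13}{8}\right)\right) + 6944 = \left(26857 + \frac{87203}{8}\right) + 6944 = \frac{302059}{8} + 6944 = \frac{357611}{8}$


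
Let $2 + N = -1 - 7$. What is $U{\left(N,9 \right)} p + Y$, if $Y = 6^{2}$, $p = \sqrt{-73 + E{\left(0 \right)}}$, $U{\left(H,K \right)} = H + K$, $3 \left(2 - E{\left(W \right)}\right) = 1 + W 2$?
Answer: $36 - \frac{i \sqrt{642}}{3} \approx 36.0 - 8.4459 i$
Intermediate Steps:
$E{\left(W \right)} = \frac{5}{3} - \frac{2 W}{3}$ ($E{\left(W \right)} = 2 - \frac{1 + W 2}{3} = 2 - \frac{1 + 2 W}{3} = 2 - \left(\frac{1}{3} + \frac{2 W}{3}\right) = \frac{5}{3} - \frac{2 W}{3}$)
$N = -10$ ($N = -2 - 8 = -10$)
$p = \frac{i \sqrt{642}}{3}$ ($p = \sqrt{-73 + \left(\frac{5}{3} - 0\right)} = \sqrt{-73 + \left(\frac{5}{3} + 0\right)} = \sqrt{-73 + \frac{5}{3}} = \sqrt{- \frac{214}{3}} = \frac{i \sqrt{642}}{3} \approx 8.4459 i$)
$Y = 36$
$U{\left(N,9 \right)} p + Y = \left(-10 + 9\right) \frac{i \sqrt{642}}{3} + 36 = - \frac{i \sqrt{642}}{3} + 36 = 36 - \frac{i \sqrt{642}}{3}$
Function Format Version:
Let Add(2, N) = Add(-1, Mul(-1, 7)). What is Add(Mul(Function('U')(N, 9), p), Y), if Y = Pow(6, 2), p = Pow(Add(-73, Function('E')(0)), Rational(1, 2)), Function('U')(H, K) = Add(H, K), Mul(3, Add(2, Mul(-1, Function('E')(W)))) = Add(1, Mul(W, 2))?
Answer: Add(36, Mul(Rational(-1, 3), I, Pow(642, Rational(1, 2)))) ≈ Add(36.000, Mul(-8.4459, I))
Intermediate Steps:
Function('E')(W) = Add(Rational(5, 3), Mul(Rational(-2, 3), W)) (Function('E')(W) = Add(2, Mul(Rational(-1, 3), Add(1, Mul(W, 2)))) = Add(2, Mul(Rational(-1, 3), Add(1, Mul(2, W)))) = Add(2, Add(Rational(-1, 3), Mul(Rational(-2, 3), W))) = Add(Rational(5, 3), Mul(Rational(-2, 3), W)))
N = -10 (N = Add(-2, Add(-1, Mul(-1, 7))) = Add(-2, Add(-1, -7)) = Add(-2, -8) = -10)
p = Mul(Rational(1, 3), I, Pow(642, Rational(1, 2))) (p = Pow(Add(-73, Add(Rational(5, 3), Mul(Rational(-2, 3), 0))), Rational(1, 2)) = Pow(Add(-73, Add(Rational(5, 3), 0)), Rational(1, 2)) = Pow(Add(-73, Rational(5, 3)), Rational(1, 2)) = Pow(Rational(-214, 3), Rational(1, 2)) = Mul(Rational(1, 3), I, Pow(642, Rational(1, 2))) ≈ Mul(8.4459, I))
Y = 36
Add(Mul(Function('U')(N, 9), p), Y) = Add(Mul(Add(-10, 9), Mul(Rational(1, 3), I, Pow(642, Rational(1, 2)))), 36) = Add(Mul(-1, Mul(Rational(1, 3), I, Pow(642, Rational(1, 2)))), 36) = Add(Mul(Rational(-1, 3), I, Pow(642, Rational(1, 2))), 36) = Add(36, Mul(Rational(-1, 3), I, Pow(642, Rational(1, 2))))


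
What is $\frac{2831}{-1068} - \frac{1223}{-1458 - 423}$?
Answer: $- \frac{1339649}{669636} \approx -2.0006$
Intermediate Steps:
$\frac{2831}{-1068} - \frac{1223}{-1458 - 423} = 2831 \left(- \frac{1}{1068}\right) - \frac{1223}{-1458 - 423} = - \frac{2831}{1068} - \frac{1223}{-1881} = - \frac{2831}{1068} - - \frac{1223}{1881} = - \frac{2831}{1068} + \frac{1223}{1881} = - \frac{1339649}{669636}$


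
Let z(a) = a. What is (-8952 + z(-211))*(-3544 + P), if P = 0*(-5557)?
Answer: 32473672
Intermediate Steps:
P = 0
(-8952 + z(-211))*(-3544 + P) = (-8952 - 211)*(-3544 + 0) = -9163*(-3544) = 32473672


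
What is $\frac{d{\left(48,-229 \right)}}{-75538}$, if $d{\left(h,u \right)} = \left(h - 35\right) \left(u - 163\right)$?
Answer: $\frac{2548}{37769} \approx 0.067463$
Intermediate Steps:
$d{\left(h,u \right)} = \left(-163 + u\right) \left(-35 + h\right)$ ($d{\left(h,u \right)} = \left(-35 + h\right) \left(-163 + u\right) = \left(-163 + u\right) \left(-35 + h\right)$)
$\frac{d{\left(48,-229 \right)}}{-75538} = \frac{5705 - 7824 - -8015 + 48 \left(-229\right)}{-75538} = \left(5705 - 7824 + 8015 - 10992\right) \left(- \frac{1}{75538}\right) = \left(-5096\right) \left(- \frac{1}{75538}\right) = \frac{2548}{37769}$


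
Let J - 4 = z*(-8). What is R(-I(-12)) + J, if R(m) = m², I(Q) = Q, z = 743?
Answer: -5796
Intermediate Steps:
J = -5940 (J = 4 + 743*(-8) = 4 - 5944 = -5940)
R(-I(-12)) + J = (-1*(-12))² - 5940 = 12² - 5940 = 144 - 5940 = -5796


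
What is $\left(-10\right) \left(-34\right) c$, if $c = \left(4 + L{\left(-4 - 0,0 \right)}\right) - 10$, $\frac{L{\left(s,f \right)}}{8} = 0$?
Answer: $-2040$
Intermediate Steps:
$L{\left(s,f \right)} = 0$ ($L{\left(s,f \right)} = 8 \cdot 0 = 0$)
$c = -6$ ($c = \left(4 + 0\right) - 10 = 4 - 10 = -6$)
$\left(-10\right) \left(-34\right) c = \left(-10\right) \left(-34\right) \left(-6\right) = 340 \left(-6\right) = -2040$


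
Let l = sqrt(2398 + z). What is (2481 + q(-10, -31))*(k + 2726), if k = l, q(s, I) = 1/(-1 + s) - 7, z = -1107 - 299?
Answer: 74182638/11 + 108852*sqrt(62)/11 ≈ 6.8218e+6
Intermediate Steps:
z = -1406
q(s, I) = -7 + 1/(-1 + s)
l = 4*sqrt(62) (l = sqrt(2398 - 1406) = sqrt(992) = 4*sqrt(62) ≈ 31.496)
k = 4*sqrt(62) ≈ 31.496
(2481 + q(-10, -31))*(k + 2726) = (2481 + (8 - 7*(-10))/(-1 - 10))*(4*sqrt(62) + 2726) = (2481 + (8 + 70)/(-11))*(2726 + 4*sqrt(62)) = (2481 - 1/11*78)*(2726 + 4*sqrt(62)) = (2481 - 78/11)*(2726 + 4*sqrt(62)) = 27213*(2726 + 4*sqrt(62))/11 = 74182638/11 + 108852*sqrt(62)/11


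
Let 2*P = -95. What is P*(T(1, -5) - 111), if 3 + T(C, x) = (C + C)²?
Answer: 5225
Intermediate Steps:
T(C, x) = -3 + 4*C² (T(C, x) = -3 + (C + C)² = -3 + (2*C)² = -3 + 4*C²)
P = -95/2 (P = (½)*(-95) = -95/2 ≈ -47.500)
P*(T(1, -5) - 111) = -95*((-3 + 4*1²) - 111)/2 = -95*((-3 + 4*1) - 111)/2 = -95*((-3 + 4) - 111)/2 = -95*(1 - 111)/2 = -95/2*(-110) = 5225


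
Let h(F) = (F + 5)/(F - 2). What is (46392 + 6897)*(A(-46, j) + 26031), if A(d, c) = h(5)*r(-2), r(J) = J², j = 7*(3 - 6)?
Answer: 1387876479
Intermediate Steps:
h(F) = (5 + F)/(-2 + F)
j = -21 (j = 7*(-3) = -21)
A(d, c) = 40/3 (A(d, c) = ((5 + 5)/(-2 + 5))*(-2)² = (10/3)*4 = 40/3)
(46392 + 6897)*(A(-46, j) + 26031) = (46392 + 6897)*(40/3 + 26031) = 53289*(78133/3) = 1387876479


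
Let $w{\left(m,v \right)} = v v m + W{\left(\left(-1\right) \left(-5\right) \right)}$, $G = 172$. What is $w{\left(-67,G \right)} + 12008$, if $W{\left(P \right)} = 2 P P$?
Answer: $-1970070$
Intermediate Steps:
$W{\left(P \right)} = 2 P^{2}$
$w{\left(m,v \right)} = 50 + m v^{2}$ ($w{\left(m,v \right)} = v v m + 2 \left(\left(-1\right) \left(-5\right)\right)^{2} = v^{2} m + 2 \cdot 5^{2} = m v^{2} + 2 \cdot 25 = m v^{2} + 50 = 50 + m v^{2}$)
$w{\left(-67,G \right)} + 12008 = \left(50 - 67 \cdot 172^{2}\right) + 12008 = \left(50 - 1982128\right) + 12008 = -1982078 + 12008 = -1970070$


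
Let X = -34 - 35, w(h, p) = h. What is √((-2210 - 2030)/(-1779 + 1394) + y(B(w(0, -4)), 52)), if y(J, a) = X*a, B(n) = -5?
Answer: 2*I*√5301989/77 ≈ 59.808*I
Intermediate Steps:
X = -69
y(J, a) = -69*a
√((-2210 - 2030)/(-1779 + 1394) + y(B(w(0, -4)), 52)) = √((-2210 - 2030)/(-1779 + 1394) - 69*52) = √(-4240/(-385) - 3588) = √(-4240*(-1/385) - 3588) = √(848/77 - 3588) = √(-275428/77) = 2*I*√5301989/77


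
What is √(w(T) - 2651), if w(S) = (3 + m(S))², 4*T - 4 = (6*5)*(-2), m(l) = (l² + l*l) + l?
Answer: √142510 ≈ 377.50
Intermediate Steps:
m(l) = l + 2*l² (m(l) = (l² + l²) + l = 2*l² + l = l + 2*l²)
T = -14 (T = 1 + ((6*5)*(-2))/4 = 1 + (30*(-2))/4 = 1 + (¼)*(-60) = 1 - 15 = -14)
w(S) = (3 + S*(1 + 2*S))²
√(w(T) - 2651) = √((3 - 14*(1 + 2*(-14)))² - 2651) = √((3 - 14*(1 - 28))² - 2651) = √((3 - 14*(-27))² - 2651) = √((3 + 378)² - 2651) = √(381² - 2651) = √(145161 - 2651) = √142510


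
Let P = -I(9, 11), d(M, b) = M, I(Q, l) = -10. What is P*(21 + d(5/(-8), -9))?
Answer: 815/4 ≈ 203.75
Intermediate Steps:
P = 10 (P = -1*(-10) = 10)
P*(21 + d(5/(-8), -9)) = 10*(21 + 5/(-8)) = 10*(21 + 5*(-⅛)) = 10*(21 - 5/8) = 10*(163/8) = 815/4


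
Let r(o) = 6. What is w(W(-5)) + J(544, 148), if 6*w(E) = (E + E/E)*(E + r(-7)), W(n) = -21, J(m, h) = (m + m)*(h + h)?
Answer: 322098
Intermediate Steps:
J(m, h) = 4*h*m (J(m, h) = (2*m)*(2*h) = 4*h*m)
w(E) = (1 + E)*(6 + E)/6 (w(E) = ((E + E/E)*(E + 6))/6 = ((E + 1)*(6 + E))/6 = ((1 + E)*(6 + E))/6 = (1 + E)*(6 + E)/6)
w(W(-5)) + J(544, 148) = (1 + (⅙)*(-21)² + (7/6)*(-21)) + 4*148*544 = (1 + (⅙)*441 - 49/2) + 322048 = (1 + 147/2 - 49/2) + 322048 = 50 + 322048 = 322098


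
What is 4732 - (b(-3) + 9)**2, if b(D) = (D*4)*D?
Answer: 2707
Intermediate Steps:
b(D) = 4*D**2 (b(D) = (4*D)*D = 4*D**2)
4732 - (b(-3) + 9)**2 = 4732 - (4*(-3)**2 + 9)**2 = 4732 - (4*9 + 9)**2 = 4732 - (36 + 9)**2 = 4732 - 1*45**2 = 4732 - 1*2025 = 4732 - 2025 = 2707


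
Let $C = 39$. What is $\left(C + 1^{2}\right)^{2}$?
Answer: $1600$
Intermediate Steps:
$\left(C + 1^{2}\right)^{2} = \left(39 + 1^{2}\right)^{2} = \left(39 + 1\right)^{2} = 40^{2} = 1600$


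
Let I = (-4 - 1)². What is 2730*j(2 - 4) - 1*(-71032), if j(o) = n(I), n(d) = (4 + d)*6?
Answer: 546052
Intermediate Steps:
I = 25 (I = (-5)² = 25)
n(d) = 24 + 6*d
j(o) = 174 (j(o) = 24 + 6*25 = 24 + 150 = 174)
2730*j(2 - 4) - 1*(-71032) = 2730*174 - 1*(-71032) = 475020 + 71032 = 546052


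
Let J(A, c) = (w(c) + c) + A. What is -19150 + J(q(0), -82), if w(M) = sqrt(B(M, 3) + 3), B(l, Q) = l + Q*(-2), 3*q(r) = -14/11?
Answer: -634670/33 + I*sqrt(85) ≈ -19232.0 + 9.2195*I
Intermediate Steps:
q(r) = -14/33 (q(r) = (-14/11)/3 = (-14*1/11)/3 = (1/3)*(-14/11) = -14/33)
B(l, Q) = l - 2*Q
w(M) = sqrt(-3 + M) (w(M) = sqrt((M - 2*3) + 3) = sqrt((M - 6) + 3) = sqrt((-6 + M) + 3) = sqrt(-3 + M))
J(A, c) = A + c + sqrt(-3 + c) (J(A, c) = (sqrt(-3 + c) + c) + A = (c + sqrt(-3 + c)) + A = A + c + sqrt(-3 + c))
-19150 + J(q(0), -82) = -19150 + (-14/33 - 82 + sqrt(-3 - 82)) = -19150 + (-14/33 - 82 + sqrt(-85)) = -19150 + (-14/33 - 82 + I*sqrt(85)) = -19150 + (-2720/33 + I*sqrt(85)) = -634670/33 + I*sqrt(85)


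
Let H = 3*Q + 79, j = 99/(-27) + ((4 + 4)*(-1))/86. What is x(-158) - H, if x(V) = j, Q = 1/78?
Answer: -277705/3354 ≈ -82.798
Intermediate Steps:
Q = 1/78 ≈ 0.012821
j = -485/129 (j = 99*(-1/27) + (8*(-1))*(1/86) = -11/3 - 8*1/86 = -11/3 - 4/43 = -485/129 ≈ -3.7597)
x(V) = -485/129
H = 2055/26 (H = 3*(1/78) + 79 = 1/26 + 79 = 2055/26 ≈ 79.038)
x(-158) - H = -485/129 - 1*2055/26 = -485/129 - 2055/26 = -277705/3354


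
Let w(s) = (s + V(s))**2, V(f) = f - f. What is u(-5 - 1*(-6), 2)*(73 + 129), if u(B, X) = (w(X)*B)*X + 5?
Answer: 2626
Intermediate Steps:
V(f) = 0
w(s) = s**2 (w(s) = (s + 0)**2 = s**2)
u(B, X) = 5 + B*X**3 (u(B, X) = (X**2*B)*X + 5 = (B*X**2)*X + 5 = B*X**3 + 5 = 5 + B*X**3)
u(-5 - 1*(-6), 2)*(73 + 129) = (5 + (-5 - 1*(-6))*2**3)*(73 + 129) = (5 + (-5 + 6)*8)*202 = (5 + 1*8)*202 = (5 + 8)*202 = 13*202 = 2626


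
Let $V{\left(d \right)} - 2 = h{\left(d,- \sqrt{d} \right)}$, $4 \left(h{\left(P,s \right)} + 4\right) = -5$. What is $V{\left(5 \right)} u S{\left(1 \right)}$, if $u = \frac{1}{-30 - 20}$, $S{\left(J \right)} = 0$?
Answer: $0$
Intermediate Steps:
$h{\left(P,s \right)} = - \frac{21}{4}$ ($h{\left(P,s \right)} = -4 + \frac{1}{4} \left(-5\right) = -4 - \frac{5}{4} = - \frac{21}{4}$)
$V{\left(d \right)} = - \frac{13}{4}$ ($V{\left(d \right)} = 2 - \frac{21}{4} = - \frac{13}{4}$)
$u = - \frac{1}{50}$ ($u = \frac{1}{-50} = - \frac{1}{50} \approx -0.02$)
$V{\left(5 \right)} u S{\left(1 \right)} = \left(- \frac{13}{4}\right) \left(- \frac{1}{50}\right) 0 = \frac{13}{200} \cdot 0 = 0$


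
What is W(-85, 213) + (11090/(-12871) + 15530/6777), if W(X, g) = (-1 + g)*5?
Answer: 92585102720/87226767 ≈ 1061.4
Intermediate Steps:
W(X, g) = -5 + 5*g
W(-85, 213) + (11090/(-12871) + 15530/6777) = (-5 + 5*213) + (11090/(-12871) + 15530/6777) = (-5 + 1065) + (11090*(-1/12871) + 15530*(1/6777)) = 1060 + (-11090/12871 + 15530/6777) = 1060 + 124729700/87226767 = 92585102720/87226767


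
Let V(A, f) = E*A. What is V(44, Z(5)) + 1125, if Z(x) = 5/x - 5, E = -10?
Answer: 685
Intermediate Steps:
Z(x) = -5 + 5/x
V(A, f) = -10*A
V(44, Z(5)) + 1125 = -10*44 + 1125 = -440 + 1125 = 685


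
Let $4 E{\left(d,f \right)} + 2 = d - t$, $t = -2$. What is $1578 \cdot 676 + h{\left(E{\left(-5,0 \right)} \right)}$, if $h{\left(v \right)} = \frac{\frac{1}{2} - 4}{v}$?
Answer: $\frac{5333654}{5} \approx 1.0667 \cdot 10^{6}$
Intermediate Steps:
$E{\left(d,f \right)} = \frac{d}{4}$ ($E{\left(d,f \right)} = - \frac{1}{2} + \frac{d - -2}{4} = - \frac{1}{2} + \frac{d + 2}{4} = - \frac{1}{2} + \frac{2 + d}{4} = - \frac{1}{2} + \left(\frac{1}{2} + \frac{d}{4}\right) = \frac{d}{4}$)
$h{\left(v \right)} = - \frac{7}{2 v}$ ($h{\left(v \right)} = \frac{\frac{1}{2} - 4}{v} = - \frac{7}{2 v}$)
$1578 \cdot 676 + h{\left(E{\left(-5,0 \right)} \right)} = 1578 \cdot 676 - \frac{7}{2 \cdot \frac{1}{4} \left(-5\right)} = 1066728 - \frac{7}{2 \left(- \frac{5}{4}\right)} = 1066728 - - \frac{14}{5} = 1066728 + \frac{14}{5} = \frac{5333654}{5}$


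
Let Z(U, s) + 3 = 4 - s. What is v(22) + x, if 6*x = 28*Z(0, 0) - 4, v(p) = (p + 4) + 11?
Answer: 41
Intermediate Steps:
Z(U, s) = 1 - s (Z(U, s) = -3 + (4 - s) = 1 - s)
v(p) = 15 + p (v(p) = (4 + p) + 11 = 15 + p)
x = 4 (x = (28*(1 - 1*0) - 4)/6 = (28*(1 + 0) - 4)/6 = (28*1 - 4)/6 = (28 - 4)/6 = (⅙)*24 = 4)
v(22) + x = (15 + 22) + 4 = 37 + 4 = 41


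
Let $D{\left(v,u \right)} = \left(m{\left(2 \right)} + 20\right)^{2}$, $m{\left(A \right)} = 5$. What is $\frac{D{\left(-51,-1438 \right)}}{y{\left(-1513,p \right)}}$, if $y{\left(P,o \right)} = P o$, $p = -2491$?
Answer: $\frac{625}{3768883} \approx 0.00016583$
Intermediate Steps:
$D{\left(v,u \right)} = 625$ ($D{\left(v,u \right)} = \left(5 + 20\right)^{2} = 25^{2} = 625$)
$\frac{D{\left(-51,-1438 \right)}}{y{\left(-1513,p \right)}} = \frac{625}{\left(-1513\right) \left(-2491\right)} = \frac{625}{3768883}$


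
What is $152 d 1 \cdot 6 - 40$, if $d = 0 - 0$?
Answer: $-40$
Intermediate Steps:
$d = 0$ ($d = 0 + 0 = 0$)
$152 d 1 \cdot 6 - 40 = 152 \cdot 0 \cdot 1 \cdot 6 - 40 = 152 \cdot 0 \cdot 6 - 40 = 152 \cdot 0 - 40 = 0 - 40 = -40$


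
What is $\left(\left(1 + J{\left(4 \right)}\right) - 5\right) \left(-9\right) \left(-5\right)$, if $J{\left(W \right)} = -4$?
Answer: $-360$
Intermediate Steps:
$\left(\left(1 + J{\left(4 \right)}\right) - 5\right) \left(-9\right) \left(-5\right) = \left(\left(1 - 4\right) - 5\right) \left(-9\right) \left(-5\right) = \left(-3 - 5\right) \left(-9\right) \left(-5\right) = \left(-8\right) \left(-9\right) \left(-5\right) = 72 \left(-5\right) = -360$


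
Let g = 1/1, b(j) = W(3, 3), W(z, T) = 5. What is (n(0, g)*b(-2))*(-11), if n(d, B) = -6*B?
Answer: 330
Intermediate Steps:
b(j) = 5
g = 1
(n(0, g)*b(-2))*(-11) = (-6*1*5)*(-11) = -6*5*(-11) = -30*(-11) = 330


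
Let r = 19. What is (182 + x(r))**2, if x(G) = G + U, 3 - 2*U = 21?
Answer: 36864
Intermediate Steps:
U = -9 (U = 3/2 - 1/2*21 = 3/2 - 21/2 = -9)
x(G) = -9 + G (x(G) = G - 9 = -9 + G)
(182 + x(r))**2 = (182 + (-9 + 19))**2 = (182 + 10)**2 = 192**2 = 36864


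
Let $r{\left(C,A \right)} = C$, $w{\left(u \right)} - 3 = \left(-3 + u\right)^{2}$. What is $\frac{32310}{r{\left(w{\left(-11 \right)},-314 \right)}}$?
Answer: $\frac{32310}{199} \approx 162.36$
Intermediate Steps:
$w{\left(u \right)} = 3 + \left(-3 + u\right)^{2}$
$\frac{32310}{r{\left(w{\left(-11 \right)},-314 \right)}} = \frac{32310}{3 + \left(-3 - 11\right)^{2}} = \frac{32310}{3 + \left(-14\right)^{2}} = \frac{32310}{3 + 196} = \frac{32310}{199}$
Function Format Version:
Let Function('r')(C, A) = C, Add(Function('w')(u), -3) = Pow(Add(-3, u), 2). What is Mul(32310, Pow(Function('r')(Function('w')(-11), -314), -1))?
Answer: Rational(32310, 199) ≈ 162.36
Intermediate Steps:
Function('w')(u) = Add(3, Pow(Add(-3, u), 2))
Mul(32310, Pow(Function('r')(Function('w')(-11), -314), -1)) = Mul(32310, Pow(Add(3, Pow(Add(-3, -11), 2)), -1)) = Mul(32310, Pow(Add(3, Pow(-14, 2)), -1)) = Mul(32310, Pow(Add(3, 196), -1)) = Mul(32310, Pow(199, -1)) = Mul(32310, Rational(1, 199)) = Rational(32310, 199)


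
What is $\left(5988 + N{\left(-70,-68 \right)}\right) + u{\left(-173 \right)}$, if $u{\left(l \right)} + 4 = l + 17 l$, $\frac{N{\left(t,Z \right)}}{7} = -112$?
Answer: $2086$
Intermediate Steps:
$N{\left(t,Z \right)} = -784$ ($N{\left(t,Z \right)} = 7 \left(-112\right) = -784$)
$u{\left(l \right)} = -4 + 18 l$ ($u{\left(l \right)} = -4 + \left(l + 17 l\right) = -4 + 18 l$)
$\left(5988 + N{\left(-70,-68 \right)}\right) + u{\left(-173 \right)} = \left(5988 - 784\right) + \left(-4 + 18 \left(-173\right)\right) = 5204 - 3118 = 2086$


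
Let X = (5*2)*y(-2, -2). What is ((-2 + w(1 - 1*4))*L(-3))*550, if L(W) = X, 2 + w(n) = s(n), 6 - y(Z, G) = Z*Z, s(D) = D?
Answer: -77000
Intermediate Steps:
y(Z, G) = 6 - Z² (y(Z, G) = 6 - Z*Z = 6 - Z²)
w(n) = -2 + n
X = 20 (X = (5*2)*(6 - 1*(-2)²) = 10*(6 - 1*4) = 10*(6 - 4) = 10*2 = 20)
L(W) = 20
((-2 + w(1 - 1*4))*L(-3))*550 = ((-2 + (-2 + (1 - 1*4)))*20)*550 = ((-2 + (-2 + (1 - 4)))*20)*550 = ((-2 + (-2 - 3))*20)*550 = ((-2 - 5)*20)*550 = -7*20*550 = -140*550 = -77000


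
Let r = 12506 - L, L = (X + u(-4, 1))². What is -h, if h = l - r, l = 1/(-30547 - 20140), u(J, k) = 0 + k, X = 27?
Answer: 594153015/50687 ≈ 11722.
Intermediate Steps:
u(J, k) = k
L = 784 (L = (27 + 1)² = 28² = 784)
r = 11722 (r = 12506 - 1*784 = 12506 - 784 = 11722)
l = -1/50687 (l = 1/(-50687) = -1/50687 ≈ -1.9729e-5)
h = -594153015/50687 (h = -1/50687 - 1*11722 = -1/50687 - 11722 = -594153015/50687 ≈ -11722.)
-h = -1*(-594153015/50687) = 594153015/50687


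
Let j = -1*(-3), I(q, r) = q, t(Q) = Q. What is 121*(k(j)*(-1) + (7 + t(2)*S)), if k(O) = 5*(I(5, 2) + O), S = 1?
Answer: -3751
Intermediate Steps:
j = 3
k(O) = 25 + 5*O (k(O) = 5*(5 + O) = 25 + 5*O)
121*(k(j)*(-1) + (7 + t(2)*S)) = 121*((25 + 5*3)*(-1) + (7 + 2*1)) = 121*((25 + 15)*(-1) + (7 + 2)) = 121*(40*(-1) + 9) = 121*(-40 + 9) = 121*(-31) = -3751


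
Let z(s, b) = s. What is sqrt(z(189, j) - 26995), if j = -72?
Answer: I*sqrt(26806) ≈ 163.73*I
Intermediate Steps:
sqrt(z(189, j) - 26995) = sqrt(189 - 26995) = sqrt(-26806) = I*sqrt(26806)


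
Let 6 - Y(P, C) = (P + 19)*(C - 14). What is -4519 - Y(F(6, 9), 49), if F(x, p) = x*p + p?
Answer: -1655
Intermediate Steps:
F(x, p) = p + p*x (F(x, p) = p*x + p = p + p*x)
Y(P, C) = 6 - (-14 + C)*(19 + P) (Y(P, C) = 6 - (P + 19)*(C - 14) = 6 - (19 + P)*(-14 + C) = 6 - (-14 + C)*(19 + P))
-4519 - Y(F(6, 9), 49) = -4519 - (272 - 19*49 + 14*(9*(1 + 6)) - 1*49*9*(1 + 6)) = -4519 - (272 - 931 + 14*(9*7) - 1*49*9*7) = -4519 - (272 - 931 + 14*63 - 1*49*63) = -4519 - (272 - 931 + 882 - 3087) = -4519 - 1*(-2864) = -4519 + 2864 = -1655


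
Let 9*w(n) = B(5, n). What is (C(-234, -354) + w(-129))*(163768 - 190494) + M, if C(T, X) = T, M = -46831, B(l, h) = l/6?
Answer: 167523616/27 ≈ 6.2046e+6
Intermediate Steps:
B(l, h) = l/6 (B(l, h) = l*(1/6) = l/6)
w(n) = 5/54 (w(n) = ((1/6)*5)/9 = (1/9)*(5/6) = 5/54)
(C(-234, -354) + w(-129))*(163768 - 190494) + M = (-234 + 5/54)*(163768 - 190494) - 46831 = -12631/54*(-26726) - 46831 = 168788053/27 - 46831 = 167523616/27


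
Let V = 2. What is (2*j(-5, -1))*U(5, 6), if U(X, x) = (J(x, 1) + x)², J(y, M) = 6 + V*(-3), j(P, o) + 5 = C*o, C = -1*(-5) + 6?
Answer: -1152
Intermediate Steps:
C = 11 (C = 5 + 6 = 11)
j(P, o) = -5 + 11*o
J(y, M) = 0 (J(y, M) = 6 + 2*(-3) = 6 - 6 = 0)
U(X, x) = x² (U(X, x) = (0 + x)² = x²)
(2*j(-5, -1))*U(5, 6) = (2*(-5 + 11*(-1)))*6² = (2*(-5 - 11))*36 = (2*(-16))*36 = -32*36 = -1152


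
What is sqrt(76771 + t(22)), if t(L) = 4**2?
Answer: sqrt(76787) ≈ 277.10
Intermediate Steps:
t(L) = 16
sqrt(76771 + t(22)) = sqrt(76771 + 16) = sqrt(76787)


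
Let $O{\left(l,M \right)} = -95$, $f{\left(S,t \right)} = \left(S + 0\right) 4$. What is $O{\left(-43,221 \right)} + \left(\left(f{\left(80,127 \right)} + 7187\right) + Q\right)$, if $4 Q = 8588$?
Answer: $9559$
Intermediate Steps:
$f{\left(S,t \right)} = 4 S$ ($f{\left(S,t \right)} = S 4 = 4 S$)
$Q = 2147$ ($Q = \frac{1}{4} \cdot 8588 = 2147$)
$O{\left(-43,221 \right)} + \left(\left(f{\left(80,127 \right)} + 7187\right) + Q\right) = -95 + \left(\left(4 \cdot 80 + 7187\right) + 2147\right) = -95 + \left(\left(320 + 7187\right) + 2147\right) = -95 + \left(7507 + 2147\right) = -95 + 9654 = 9559$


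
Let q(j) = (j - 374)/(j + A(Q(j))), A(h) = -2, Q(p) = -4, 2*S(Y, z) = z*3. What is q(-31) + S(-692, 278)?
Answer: 4722/11 ≈ 429.27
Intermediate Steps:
S(Y, z) = 3*z/2 (S(Y, z) = (z*3)/2 = (3*z)/2 = 3*z/2)
q(j) = (-374 + j)/(-2 + j) (q(j) = (j - 374)/(j - 2) = (-374 + j)/(-2 + j))
q(-31) + S(-692, 278) = (-374 - 31)/(-2 - 31) + (3/2)*278 = -405/(-33) + 417 = -1/33*(-405) + 417 = 135/11 + 417 = 4722/11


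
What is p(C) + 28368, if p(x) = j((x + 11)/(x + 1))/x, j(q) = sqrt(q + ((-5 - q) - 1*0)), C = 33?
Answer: 28368 + I*sqrt(5)/33 ≈ 28368.0 + 0.06776*I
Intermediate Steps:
j(q) = I*sqrt(5) (j(q) = sqrt(q + ((-5 - q) + 0)) = sqrt(q + (-5 - q)) = sqrt(-5) = I*sqrt(5))
p(x) = I*sqrt(5)/x (p(x) = (I*sqrt(5))/x = I*sqrt(5)/x)
p(C) + 28368 = I*sqrt(5)/33 + 28368 = 28368 + I*sqrt(5)/33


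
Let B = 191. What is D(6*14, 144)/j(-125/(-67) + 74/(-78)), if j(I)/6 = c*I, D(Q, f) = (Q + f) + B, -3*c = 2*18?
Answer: -364949/57504 ≈ -6.3465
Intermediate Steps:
c = -12 (c = -2*18/3 = -⅓*36 = -12)
D(Q, f) = 191 + Q + f (D(Q, f) = (Q + f) + 191 = 191 + Q + f)
j(I) = -72*I (j(I) = 6*(-12*I) = -72*I)
D(6*14, 144)/j(-125/(-67) + 74/(-78)) = (191 + 6*14 + 144)/((-72*(-125/(-67) + 74/(-78)))) = (191 + 84 + 144)/((-72*(-125*(-1/67) + 74*(-1/78)))) = 419/((-72*(125/67 - 37/39))) = 419/((-72*2396/2613)) = 419/(-57504/871) = 419*(-871/57504) = -364949/57504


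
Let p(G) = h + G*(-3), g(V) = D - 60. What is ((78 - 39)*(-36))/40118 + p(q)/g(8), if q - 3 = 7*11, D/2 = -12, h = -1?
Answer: 367327/129612 ≈ 2.8340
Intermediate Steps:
D = -24 (D = 2*(-12) = -24)
g(V) = -84 (g(V) = -24 - 60 = -84)
q = 80 (q = 3 + 7*11 = 3 + 77 = 80)
p(G) = -1 - 3*G (p(G) = -1 + G*(-3) = -1 - 3*G)
((78 - 39)*(-36))/40118 + p(q)/g(8) = ((78 - 39)*(-36))/40118 + (-1 - 3*80)/(-84) = (39*(-36))*(1/40118) + (-1 - 240)*(-1/84) = -1404*1/40118 - 241*(-1/84) = -54/1543 + 241/84 = 367327/129612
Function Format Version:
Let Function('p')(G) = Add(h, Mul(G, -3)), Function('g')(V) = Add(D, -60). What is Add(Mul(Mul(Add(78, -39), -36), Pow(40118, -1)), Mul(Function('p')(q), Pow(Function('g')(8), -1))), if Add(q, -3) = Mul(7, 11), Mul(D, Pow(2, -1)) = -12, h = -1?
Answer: Rational(367327, 129612) ≈ 2.8340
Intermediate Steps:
D = -24 (D = Mul(2, -12) = -24)
Function('g')(V) = -84 (Function('g')(V) = Add(-24, -60) = -84)
q = 80 (q = Add(3, Mul(7, 11)) = Add(3, 77) = 80)
Function('p')(G) = Add(-1, Mul(-3, G)) (Function('p')(G) = Add(-1, Mul(G, -3)) = Add(-1, Mul(-3, G)))
Add(Mul(Mul(Add(78, -39), -36), Pow(40118, -1)), Mul(Function('p')(q), Pow(Function('g')(8), -1))) = Add(Mul(Mul(Add(78, -39), -36), Pow(40118, -1)), Mul(Add(-1, Mul(-3, 80)), Pow(-84, -1))) = Add(Mul(Mul(39, -36), Rational(1, 40118)), Mul(Add(-1, -240), Rational(-1, 84))) = Add(Mul(-1404, Rational(1, 40118)), Mul(-241, Rational(-1, 84))) = Add(Rational(-54, 1543), Rational(241, 84)) = Rational(367327, 129612)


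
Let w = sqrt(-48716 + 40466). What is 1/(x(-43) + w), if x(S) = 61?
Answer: 61/11971 - 5*I*sqrt(330)/11971 ≈ 0.0050956 - 0.0075875*I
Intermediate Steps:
w = 5*I*sqrt(330) (w = sqrt(-8250) = 5*I*sqrt(330) ≈ 90.829*I)
1/(x(-43) + w) = 1/(61 + 5*I*sqrt(330))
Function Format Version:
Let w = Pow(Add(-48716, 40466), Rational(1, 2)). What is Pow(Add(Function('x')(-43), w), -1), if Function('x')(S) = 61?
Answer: Add(Rational(61, 11971), Mul(Rational(-5, 11971), I, Pow(330, Rational(1, 2)))) ≈ Add(0.0050956, Mul(-0.0075875, I))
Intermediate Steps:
w = Mul(5, I, Pow(330, Rational(1, 2))) (w = Pow(-8250, Rational(1, 2)) = Mul(5, I, Pow(330, Rational(1, 2))) ≈ Mul(90.829, I))
Pow(Add(Function('x')(-43), w), -1) = Pow(Add(61, Mul(5, I, Pow(330, Rational(1, 2)))), -1)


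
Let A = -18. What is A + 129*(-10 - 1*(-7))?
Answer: -405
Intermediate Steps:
A + 129*(-10 - 1*(-7)) = -18 + 129*(-10 - 1*(-7)) = -18 + 129*(-10 + 7) = -18 + 129*(-3) = -18 - 387 = -405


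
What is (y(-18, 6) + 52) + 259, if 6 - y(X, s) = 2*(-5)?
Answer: 327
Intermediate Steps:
y(X, s) = 16 (y(X, s) = 6 - 2*(-5) = 6 - 1*(-10) = 6 + 10 = 16)
(y(-18, 6) + 52) + 259 = (16 + 52) + 259 = 68 + 259 = 327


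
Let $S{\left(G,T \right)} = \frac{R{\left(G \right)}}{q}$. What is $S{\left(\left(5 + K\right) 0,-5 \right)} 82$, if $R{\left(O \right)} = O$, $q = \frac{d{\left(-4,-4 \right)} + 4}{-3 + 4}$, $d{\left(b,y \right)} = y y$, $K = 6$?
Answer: $0$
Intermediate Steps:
$d{\left(b,y \right)} = y^{2}$
$q = 20$ ($q = \frac{\left(-4\right)^{2} + 4}{-3 + 4} = \frac{16 + 4}{1} = 20 \cdot 1 = 20$)
$S{\left(G,T \right)} = \frac{G}{20}$
$S{\left(\left(5 + K\right) 0,-5 \right)} 82 = \frac{\left(5 + 6\right) 0}{20} \cdot 82 = \frac{11 \cdot 0}{20} \cdot 82 = \frac{1}{20} \cdot 0 \cdot 82 = 0 \cdot 82 = 0$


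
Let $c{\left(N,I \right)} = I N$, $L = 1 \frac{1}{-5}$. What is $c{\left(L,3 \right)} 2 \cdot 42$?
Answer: $- \frac{252}{5} \approx -50.4$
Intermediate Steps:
$L = - \frac{1}{5}$ ($L = 1 \left(- \frac{1}{5}\right) = - \frac{1}{5} \approx -0.2$)
$c{\left(L,3 \right)} 2 \cdot 42 = 3 \left(- \frac{1}{5}\right) 2 \cdot 42 = \left(- \frac{3}{5}\right) 2 \cdot 42 = \left(- \frac{6}{5}\right) 42 = - \frac{252}{5}$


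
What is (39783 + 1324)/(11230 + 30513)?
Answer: 41107/41743 ≈ 0.98476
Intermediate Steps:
(39783 + 1324)/(11230 + 30513) = 41107/41743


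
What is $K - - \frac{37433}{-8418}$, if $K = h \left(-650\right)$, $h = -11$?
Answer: $\frac{60151267}{8418} \approx 7145.6$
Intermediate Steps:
$K = 7150$ ($K = \left(-11\right) \left(-650\right) = 7150$)
$K - - \frac{37433}{-8418} = 7150 - - \frac{37433}{-8418} = 7150 - \left(-37433\right) \left(- \frac{1}{8418}\right) = 7150 - \frac{37433}{8418} = \frac{60151267}{8418}$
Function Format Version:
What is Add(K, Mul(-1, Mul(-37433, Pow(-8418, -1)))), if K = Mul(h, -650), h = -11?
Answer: Rational(60151267, 8418) ≈ 7145.6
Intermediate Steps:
K = 7150 (K = Mul(-11, -650) = 7150)
Add(K, Mul(-1, Mul(-37433, Pow(-8418, -1)))) = Add(7150, Mul(-1, Mul(-37433, Pow(-8418, -1)))) = Add(7150, Mul(-1, Mul(-37433, Rational(-1, 8418)))) = Add(7150, Mul(-1, Rational(37433, 8418))) = Add(7150, Rational(-37433, 8418)) = Rational(60151267, 8418)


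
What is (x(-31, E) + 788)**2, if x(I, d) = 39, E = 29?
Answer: 683929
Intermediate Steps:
(x(-31, E) + 788)**2 = (39 + 788)**2 = 827**2 = 683929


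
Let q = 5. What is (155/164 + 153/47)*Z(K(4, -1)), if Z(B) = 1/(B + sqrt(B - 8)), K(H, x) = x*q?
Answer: -161885/292904 - 32377*I*sqrt(13)/292904 ≈ -0.55269 - 0.39855*I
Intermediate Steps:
K(H, x) = 5*x (K(H, x) = x*5 = 5*x)
Z(B) = 1/(B + sqrt(-8 + B))
(155/164 + 153/47)*Z(K(4, -1)) = (155/164 + 153/47)/(5*(-1) + sqrt(-8 + 5*(-1))) = (155*(1/164) + 153*(1/47))/(-5 + sqrt(-8 - 5)) = (155/164 + 153/47)/(-5 + sqrt(-13)) = 32377/(7708*(-5 + I*sqrt(13)))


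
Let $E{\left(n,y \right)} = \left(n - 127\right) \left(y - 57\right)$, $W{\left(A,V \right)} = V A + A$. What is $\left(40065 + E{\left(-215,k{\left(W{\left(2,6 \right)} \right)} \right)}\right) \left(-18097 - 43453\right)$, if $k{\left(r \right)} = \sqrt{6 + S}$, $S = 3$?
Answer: $-3602706150$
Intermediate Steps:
$W{\left(A,V \right)} = A + A V$ ($W{\left(A,V \right)} = A V + A = A + A V$)
$k{\left(r \right)} = 3$ ($k{\left(r \right)} = \sqrt{6 + 3} = \sqrt{9} = 3$)
$E{\left(n,y \right)} = \left(-127 + n\right) \left(-57 + y\right)$
$\left(40065 + E{\left(-215,k{\left(W{\left(2,6 \right)} \right)} \right)}\right) \left(-18097 - 43453\right) = \left(40065 - -18468\right) \left(-18097 - 43453\right) = \left(40065 + \left(7239 - 381 + 12255 - 645\right)\right) \left(-61550\right) = \left(40065 + 18468\right) \left(-61550\right) = 58533 \left(-61550\right) = -3602706150$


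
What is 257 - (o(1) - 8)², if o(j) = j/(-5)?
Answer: 4744/25 ≈ 189.76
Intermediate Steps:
o(j) = -j/5 (o(j) = j*(-⅕) = -j/5)
257 - (o(1) - 8)² = 257 - (-⅕*1 - 8)² = 257 - (-⅕ - 8)² = 257 - (-41/5)² = 257 - 1*1681/25 = 257 - 1681/25 = 4744/25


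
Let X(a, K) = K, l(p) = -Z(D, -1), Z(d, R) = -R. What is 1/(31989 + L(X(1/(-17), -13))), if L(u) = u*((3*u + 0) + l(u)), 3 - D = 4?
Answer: 1/32509 ≈ 3.0761e-5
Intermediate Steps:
D = -1 (D = 3 - 1*4 = 3 - 4 = -1)
l(p) = -1 (l(p) = -(-1)*(-1) = -1*1 = -1)
L(u) = u*(-1 + 3*u) (L(u) = u*((3*u + 0) - 1) = u*(3*u - 1) = u*(-1 + 3*u))
1/(31989 + L(X(1/(-17), -13))) = 1/(31989 - 13*(-1 + 3*(-13))) = 1/(31989 - 13*(-1 - 39)) = 1/(31989 - 13*(-40)) = 1/(31989 + 520) = 1/32509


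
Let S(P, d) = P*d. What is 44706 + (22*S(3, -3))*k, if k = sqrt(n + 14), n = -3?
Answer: 44706 - 198*sqrt(11) ≈ 44049.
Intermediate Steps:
k = sqrt(11) (k = sqrt(-3 + 14) = sqrt(11) ≈ 3.3166)
44706 + (22*S(3, -3))*k = 44706 + (22*(3*(-3)))*sqrt(11) = 44706 + (22*(-9))*sqrt(11) = 44706 - 198*sqrt(11)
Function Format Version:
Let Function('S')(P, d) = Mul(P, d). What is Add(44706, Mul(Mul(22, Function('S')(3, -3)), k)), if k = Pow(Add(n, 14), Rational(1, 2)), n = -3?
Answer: Add(44706, Mul(-198, Pow(11, Rational(1, 2)))) ≈ 44049.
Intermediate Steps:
k = Pow(11, Rational(1, 2)) (k = Pow(Add(-3, 14), Rational(1, 2)) = Pow(11, Rational(1, 2)) ≈ 3.3166)
Add(44706, Mul(Mul(22, Function('S')(3, -3)), k)) = Add(44706, Mul(Mul(22, Mul(3, -3)), Pow(11, Rational(1, 2)))) = Add(44706, Mul(Mul(22, -9), Pow(11, Rational(1, 2)))) = Add(44706, Mul(-198, Pow(11, Rational(1, 2))))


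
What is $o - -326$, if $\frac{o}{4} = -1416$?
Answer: $-5338$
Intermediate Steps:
$o = -5664$ ($o = 4 \left(-1416\right) = -5664$)
$o - -326 = -5664 - -326 = -5664 + \left(-2098 + 2424\right) = -5664 + 326 = -5338$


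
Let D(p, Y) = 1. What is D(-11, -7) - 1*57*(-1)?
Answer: 58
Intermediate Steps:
D(-11, -7) - 1*57*(-1) = 1 - 1*57*(-1) = 1 - 57*(-1) = 1 + 57 = 58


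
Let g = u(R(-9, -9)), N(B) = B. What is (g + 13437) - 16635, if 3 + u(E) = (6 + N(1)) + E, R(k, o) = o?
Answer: -3203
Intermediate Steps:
u(E) = 4 + E (u(E) = -3 + ((6 + 1) + E) = -3 + (7 + E) = 4 + E)
g = -5 (g = 4 - 9 = -5)
(g + 13437) - 16635 = (-5 + 13437) - 16635 = 13432 - 16635 = -3203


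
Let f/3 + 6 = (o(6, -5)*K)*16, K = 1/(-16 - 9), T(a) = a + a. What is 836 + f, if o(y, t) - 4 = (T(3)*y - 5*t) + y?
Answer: 17042/25 ≈ 681.68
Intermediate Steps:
T(a) = 2*a
o(y, t) = 4 - 5*t + 7*y (o(y, t) = 4 + (((2*3)*y - 5*t) + y) = 4 + ((6*y - 5*t) + y) = 4 + ((-5*t + 6*y) + y) = 4 + (-5*t + 7*y) = 4 - 5*t + 7*y)
K = -1/25 (K = 1/(-25) = -1/25 ≈ -0.040000)
f = -3858/25 (f = -18 + 3*(((4 - 5*(-5) + 7*6)*(-1/25))*16) = -18 + 3*(((4 + 25 + 42)*(-1/25))*16) = -18 + 3*((71*(-1/25))*16) = -18 + 3*(-71/25*16) = -18 + 3*(-1136/25) = -18 - 3408/25 = -3858/25 ≈ -154.32)
836 + f = 836 - 3858/25 = 17042/25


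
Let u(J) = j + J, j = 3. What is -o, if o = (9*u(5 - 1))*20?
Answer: -1260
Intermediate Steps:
u(J) = 3 + J
o = 1260 (o = (9*(3 + (5 - 1)))*20 = (9*(3 + 4))*20 = (9*7)*20 = 63*20 = 1260)
-o = -1*1260 = -1260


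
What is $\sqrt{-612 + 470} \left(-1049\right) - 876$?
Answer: $-876 - 1049 i \sqrt{142} \approx -876.0 - 12500.0 i$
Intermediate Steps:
$\sqrt{-612 + 470} \left(-1049\right) - 876 = \sqrt{-142} \left(-1049\right) - 876 = i \sqrt{142} \left(-1049\right) - 876 = - 1049 i \sqrt{142} - 876 = -876 - 1049 i \sqrt{142}$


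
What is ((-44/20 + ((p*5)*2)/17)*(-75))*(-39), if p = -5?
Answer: -255645/17 ≈ -15038.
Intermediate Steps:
((-44/20 + ((p*5)*2)/17)*(-75))*(-39) = ((-44/20 + (-5*5*2)/17)*(-75))*(-39) = ((-44*1/20 - 25*2*(1/17))*(-75))*(-39) = ((-11/5 - 50*1/17)*(-75))*(-39) = ((-11/5 - 50/17)*(-75))*(-39) = -437/85*(-75)*(-39) = (6555/17)*(-39) = -255645/17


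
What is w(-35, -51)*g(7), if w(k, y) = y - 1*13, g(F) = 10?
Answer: -640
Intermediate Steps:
w(k, y) = -13 + y (w(k, y) = y - 13 = -13 + y)
w(-35, -51)*g(7) = (-13 - 51)*10 = -64*10 = -640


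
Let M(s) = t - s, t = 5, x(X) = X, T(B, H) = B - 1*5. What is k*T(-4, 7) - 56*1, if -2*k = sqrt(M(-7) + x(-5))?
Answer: -56 + 9*sqrt(7)/2 ≈ -44.094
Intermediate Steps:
T(B, H) = -5 + B (T(B, H) = B - 5 = -5 + B)
M(s) = 5 - s
k = -sqrt(7)/2 (k = -sqrt((5 - 1*(-7)) - 5)/2 = -sqrt((5 + 7) - 5)/2 = -sqrt(12 - 5)/2 = -sqrt(7)/2 ≈ -1.3229)
k*T(-4, 7) - 56*1 = (-sqrt(7)/2)*(-5 - 4) - 56*1 = -sqrt(7)/2*(-9) - 56 = 9*sqrt(7)/2 - 56 = -56 + 9*sqrt(7)/2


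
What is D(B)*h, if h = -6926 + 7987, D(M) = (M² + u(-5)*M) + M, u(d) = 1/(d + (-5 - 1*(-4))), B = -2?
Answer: 7427/3 ≈ 2475.7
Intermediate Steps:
u(d) = 1/(-1 + d) (u(d) = 1/(d + (-5 + 4)) = 1/(d - 1) = 1/(-1 + d))
D(M) = M² + 5*M/6 (D(M) = (M² + M/(-1 - 5)) + M = (M² + M/(-6)) + M = (M² - M/6) + M = M² + 5*M/6)
h = 1061
D(B)*h = ((⅙)*(-2)*(5 + 6*(-2)))*1061 = ((⅙)*(-2)*(5 - 12))*1061 = ((⅙)*(-2)*(-7))*1061 = (7/3)*1061 = 7427/3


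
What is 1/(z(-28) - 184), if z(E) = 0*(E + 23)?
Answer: -1/184 ≈ -0.0054348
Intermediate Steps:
z(E) = 0 (z(E) = 0*(23 + E) = 0)
1/(z(-28) - 184) = 1/(0 - 184) = 1/(-184) = -1/184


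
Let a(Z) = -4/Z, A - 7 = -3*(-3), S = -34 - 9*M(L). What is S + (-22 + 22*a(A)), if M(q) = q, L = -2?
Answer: -87/2 ≈ -43.500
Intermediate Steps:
S = -16 (S = -34 - 9*(-2) = -34 + 18 = -16)
A = 16 (A = 7 - 3*(-3) = 7 + 9 = 16)
S + (-22 + 22*a(A)) = -16 + (-22 + 22*(-4/16)) = -16 + (-22 + 22*(-4*1/16)) = -16 + (-22 + 22*(-¼)) = -16 + (-22 - 11/2) = -16 - 55/2 = -87/2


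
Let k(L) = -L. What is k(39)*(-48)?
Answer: 1872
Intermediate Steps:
k(39)*(-48) = -1*39*(-48) = -39*(-48) = 1872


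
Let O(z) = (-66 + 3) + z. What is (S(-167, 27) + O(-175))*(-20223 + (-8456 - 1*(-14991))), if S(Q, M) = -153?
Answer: 5352008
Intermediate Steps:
O(z) = -63 + z
(S(-167, 27) + O(-175))*(-20223 + (-8456 - 1*(-14991))) = (-153 + (-63 - 175))*(-20223 + (-8456 - 1*(-14991))) = (-153 - 238)*(-20223 + (-8456 + 14991)) = -391*(-20223 + 6535) = -391*(-13688) = 5352008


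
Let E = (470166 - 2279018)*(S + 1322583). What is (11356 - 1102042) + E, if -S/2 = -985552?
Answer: -5957793408010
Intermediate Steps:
S = 1971104 (S = -2*(-985552) = 1971104)
E = -5957792317324 (E = (470166 - 2279018)*(1971104 + 1322583) = -1808852*3293687 = -5957792317324)
(11356 - 1102042) + E = (11356 - 1102042) - 5957792317324 = -1090686 - 5957792317324 = -5957793408010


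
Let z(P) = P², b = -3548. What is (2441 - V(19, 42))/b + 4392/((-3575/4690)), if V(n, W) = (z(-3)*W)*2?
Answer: -14617886183/2536820 ≈ -5762.3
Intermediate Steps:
V(n, W) = 18*W (V(n, W) = ((-3)²*W)*2 = (9*W)*2 = 18*W)
(2441 - V(19, 42))/b + 4392/((-3575/4690)) = (2441 - 18*42)/(-3548) + 4392/((-3575/4690)) = (2441 - 1*756)*(-1/3548) + 4392/((-3575*1/4690)) = (2441 - 756)*(-1/3548) + 4392/(-715/938) = 1685*(-1/3548) + 4392*(-938/715) = -1685/3548 - 4119696/715 = -14617886183/2536820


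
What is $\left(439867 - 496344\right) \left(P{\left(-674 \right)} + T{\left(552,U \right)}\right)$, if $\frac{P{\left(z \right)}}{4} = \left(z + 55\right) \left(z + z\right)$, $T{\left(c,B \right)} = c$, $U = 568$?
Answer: $-188531521400$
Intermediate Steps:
$P{\left(z \right)} = 8 z \left(55 + z\right)$ ($P{\left(z \right)} = 4 \left(z + 55\right) \left(z + z\right) = 4 \left(55 + z\right) 2 z = 4 \cdot 2 z \left(55 + z\right) = 8 z \left(55 + z\right)$)
$\left(439867 - 496344\right) \left(P{\left(-674 \right)} + T{\left(552,U \right)}\right) = \left(439867 - 496344\right) \left(8 \left(-674\right) \left(55 - 674\right) + 552\right) = - 56477 \left(8 \left(-674\right) \left(-619\right) + 552\right) = - 56477 \left(3337648 + 552\right) = \left(-56477\right) 3338200 = -188531521400$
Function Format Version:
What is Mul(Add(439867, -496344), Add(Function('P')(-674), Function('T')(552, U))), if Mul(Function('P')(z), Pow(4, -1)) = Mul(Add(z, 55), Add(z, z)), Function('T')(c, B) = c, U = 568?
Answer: -188531521400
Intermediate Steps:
Function('P')(z) = Mul(8, z, Add(55, z)) (Function('P')(z) = Mul(4, Mul(Add(z, 55), Add(z, z))) = Mul(4, Mul(Add(55, z), Mul(2, z))) = Mul(4, Mul(2, z, Add(55, z))) = Mul(8, z, Add(55, z)))
Mul(Add(439867, -496344), Add(Function('P')(-674), Function('T')(552, U))) = Mul(Add(439867, -496344), Add(Mul(8, -674, Add(55, -674)), 552)) = Mul(-56477, Add(Mul(8, -674, -619), 552)) = Mul(-56477, Add(3337648, 552)) = Mul(-56477, 3338200) = -188531521400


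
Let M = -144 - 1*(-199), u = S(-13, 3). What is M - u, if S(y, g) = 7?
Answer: 48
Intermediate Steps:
u = 7
M = 55 (M = -144 + 199 = 55)
M - u = 55 - 1*7 = 55 - 7 = 48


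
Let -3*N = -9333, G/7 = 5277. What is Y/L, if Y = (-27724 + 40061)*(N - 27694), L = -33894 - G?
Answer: 303280471/70833 ≈ 4281.6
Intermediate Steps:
G = 36939 (G = 7*5277 = 36939)
N = 3111 (N = -⅓*(-9333) = 3111)
L = -70833 (L = -33894 - 1*36939 = -33894 - 36939 = -70833)
Y = -303280471 (Y = (-27724 + 40061)*(3111 - 27694) = 12337*(-24583) = -303280471)
Y/L = -303280471/(-70833) = -303280471*(-1/70833) = 303280471/70833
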